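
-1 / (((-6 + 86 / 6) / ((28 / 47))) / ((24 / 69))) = -672 / 27025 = -0.02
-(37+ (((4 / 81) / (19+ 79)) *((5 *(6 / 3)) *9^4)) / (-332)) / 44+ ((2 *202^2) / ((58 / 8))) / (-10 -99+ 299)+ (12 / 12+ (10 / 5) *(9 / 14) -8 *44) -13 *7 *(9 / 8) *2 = -244558134727 / 493001740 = -496.06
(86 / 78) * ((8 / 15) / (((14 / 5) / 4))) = 688 / 819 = 0.84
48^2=2304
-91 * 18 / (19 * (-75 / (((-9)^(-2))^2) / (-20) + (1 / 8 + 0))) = -0.00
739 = 739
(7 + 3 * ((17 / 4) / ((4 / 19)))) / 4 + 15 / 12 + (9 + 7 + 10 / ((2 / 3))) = 3145 / 64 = 49.14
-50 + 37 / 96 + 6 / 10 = -23527 / 480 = -49.01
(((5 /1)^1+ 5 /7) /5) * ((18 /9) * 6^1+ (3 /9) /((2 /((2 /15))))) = 4328 /315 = 13.74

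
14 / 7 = 2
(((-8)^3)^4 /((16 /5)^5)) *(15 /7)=438857142.86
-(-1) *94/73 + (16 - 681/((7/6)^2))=-1727830/3577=-483.04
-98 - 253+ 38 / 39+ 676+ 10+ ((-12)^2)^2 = 821807 / 39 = 21071.97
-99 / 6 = -33 / 2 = -16.50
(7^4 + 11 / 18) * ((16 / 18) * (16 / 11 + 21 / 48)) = 4039.07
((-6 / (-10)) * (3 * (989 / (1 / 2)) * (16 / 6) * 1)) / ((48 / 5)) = 989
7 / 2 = 3.50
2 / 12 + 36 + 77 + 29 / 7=4927 / 42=117.31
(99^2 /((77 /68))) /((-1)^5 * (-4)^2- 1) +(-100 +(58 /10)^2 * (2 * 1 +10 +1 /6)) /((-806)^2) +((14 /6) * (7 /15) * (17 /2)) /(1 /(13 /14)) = -1024297971937 /2046353400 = -500.55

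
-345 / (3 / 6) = -690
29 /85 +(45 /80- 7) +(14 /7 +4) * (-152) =-1248611 /1360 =-918.10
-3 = -3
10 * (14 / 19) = 140 / 19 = 7.37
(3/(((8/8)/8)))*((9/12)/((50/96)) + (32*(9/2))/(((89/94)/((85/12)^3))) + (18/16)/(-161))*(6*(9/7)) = 25094918214774/2507575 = 10007644.12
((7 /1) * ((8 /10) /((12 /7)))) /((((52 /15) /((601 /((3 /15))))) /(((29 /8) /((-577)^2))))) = 4270105 /138498464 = 0.03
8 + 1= 9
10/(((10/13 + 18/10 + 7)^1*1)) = 325/311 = 1.05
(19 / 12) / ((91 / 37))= 703 / 1092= 0.64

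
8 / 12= 2 / 3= 0.67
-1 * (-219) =219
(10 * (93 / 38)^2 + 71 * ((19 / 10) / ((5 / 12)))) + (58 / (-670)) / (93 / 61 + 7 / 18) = 974695540011 / 2540844350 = 383.61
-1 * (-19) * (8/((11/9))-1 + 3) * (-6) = -974.18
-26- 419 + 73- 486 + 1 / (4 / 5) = -856.75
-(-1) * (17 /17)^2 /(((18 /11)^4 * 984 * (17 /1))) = 14641 /1756038528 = 0.00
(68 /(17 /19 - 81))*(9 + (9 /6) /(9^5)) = -114437285 /14978763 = -7.64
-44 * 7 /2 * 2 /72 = -77 /18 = -4.28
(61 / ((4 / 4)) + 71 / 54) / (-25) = -673 / 270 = -2.49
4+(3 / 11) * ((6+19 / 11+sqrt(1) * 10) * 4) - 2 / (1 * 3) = 8230 / 363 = 22.67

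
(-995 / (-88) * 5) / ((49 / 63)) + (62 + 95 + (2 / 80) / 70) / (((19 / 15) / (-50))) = -8960430 / 1463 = -6124.70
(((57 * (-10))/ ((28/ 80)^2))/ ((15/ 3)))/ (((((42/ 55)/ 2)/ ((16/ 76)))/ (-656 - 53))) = 124784000/ 343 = 363801.75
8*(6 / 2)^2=72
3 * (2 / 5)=6 / 5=1.20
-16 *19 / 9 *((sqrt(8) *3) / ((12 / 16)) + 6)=-2432 *sqrt(2) / 9-608 / 3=-584.82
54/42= 9/7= 1.29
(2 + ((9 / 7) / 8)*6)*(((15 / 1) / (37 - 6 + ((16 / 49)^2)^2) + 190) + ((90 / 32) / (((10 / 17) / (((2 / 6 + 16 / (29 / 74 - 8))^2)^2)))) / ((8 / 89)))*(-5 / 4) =-12231102312019576841468806265 / 4634888872218367456382976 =-2638.92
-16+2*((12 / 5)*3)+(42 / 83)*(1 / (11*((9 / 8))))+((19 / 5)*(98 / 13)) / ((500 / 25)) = -225751 / 1780350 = -0.13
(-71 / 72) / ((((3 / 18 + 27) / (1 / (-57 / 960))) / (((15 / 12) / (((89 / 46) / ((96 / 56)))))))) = 1306400 / 1929431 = 0.68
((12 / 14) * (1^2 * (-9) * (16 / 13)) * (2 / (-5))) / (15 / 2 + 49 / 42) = 2592 / 5915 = 0.44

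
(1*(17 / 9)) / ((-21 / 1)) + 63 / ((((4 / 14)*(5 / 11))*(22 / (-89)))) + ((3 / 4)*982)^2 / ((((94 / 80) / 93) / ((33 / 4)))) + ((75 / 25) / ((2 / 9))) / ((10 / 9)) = 354194767.75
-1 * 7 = -7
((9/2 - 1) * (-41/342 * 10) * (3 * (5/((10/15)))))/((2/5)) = -35875/152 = -236.02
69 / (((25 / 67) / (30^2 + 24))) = 4271652 / 25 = 170866.08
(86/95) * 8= 688/95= 7.24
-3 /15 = -0.20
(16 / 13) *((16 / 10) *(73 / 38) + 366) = 560992 / 1235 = 454.24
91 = 91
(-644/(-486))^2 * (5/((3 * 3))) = 518420/531441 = 0.98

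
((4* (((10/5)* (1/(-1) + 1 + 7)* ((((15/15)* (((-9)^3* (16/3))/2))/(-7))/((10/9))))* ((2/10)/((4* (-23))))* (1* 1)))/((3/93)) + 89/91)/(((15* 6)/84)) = -98610082/112125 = -879.47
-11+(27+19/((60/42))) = 293/10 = 29.30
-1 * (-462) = 462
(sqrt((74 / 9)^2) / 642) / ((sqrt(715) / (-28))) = -1036 * sqrt(715) / 2065635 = -0.01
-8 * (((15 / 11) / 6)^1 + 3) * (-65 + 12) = 15052 / 11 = 1368.36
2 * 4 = 8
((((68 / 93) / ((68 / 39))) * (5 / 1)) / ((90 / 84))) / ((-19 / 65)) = -11830 / 1767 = -6.69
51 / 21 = 17 / 7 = 2.43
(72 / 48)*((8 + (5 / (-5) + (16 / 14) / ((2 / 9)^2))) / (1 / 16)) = 5064 / 7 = 723.43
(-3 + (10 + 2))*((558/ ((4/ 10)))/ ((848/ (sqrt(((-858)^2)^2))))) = 2310634755/ 212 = 10899220.54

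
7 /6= 1.17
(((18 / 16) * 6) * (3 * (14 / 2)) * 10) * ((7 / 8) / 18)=2205 / 32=68.91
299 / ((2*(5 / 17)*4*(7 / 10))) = 5083 / 28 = 181.54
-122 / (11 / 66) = -732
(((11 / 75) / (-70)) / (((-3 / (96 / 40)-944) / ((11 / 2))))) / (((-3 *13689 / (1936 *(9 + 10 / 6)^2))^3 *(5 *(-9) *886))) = 471380164353103757312 / 9989843578123715038467905625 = 0.00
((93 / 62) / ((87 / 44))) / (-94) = -11 / 1363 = -0.01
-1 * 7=-7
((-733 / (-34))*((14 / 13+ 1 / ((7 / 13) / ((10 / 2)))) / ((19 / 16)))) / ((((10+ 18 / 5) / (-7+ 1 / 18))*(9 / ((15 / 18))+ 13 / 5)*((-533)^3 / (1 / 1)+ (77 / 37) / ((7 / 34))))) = 15984439375 / 337616346596930037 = 0.00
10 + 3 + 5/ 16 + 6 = 309/ 16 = 19.31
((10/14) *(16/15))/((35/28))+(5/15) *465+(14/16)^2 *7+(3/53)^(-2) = 473.08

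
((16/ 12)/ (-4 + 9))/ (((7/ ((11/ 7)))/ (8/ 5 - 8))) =-0.38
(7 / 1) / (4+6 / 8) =28 / 19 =1.47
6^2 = 36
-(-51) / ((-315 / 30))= -34 / 7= -4.86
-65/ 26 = -5/ 2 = -2.50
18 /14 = 9 /7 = 1.29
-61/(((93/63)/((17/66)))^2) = -863821/465124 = -1.86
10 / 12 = 5 / 6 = 0.83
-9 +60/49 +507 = 24462/49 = 499.22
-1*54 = -54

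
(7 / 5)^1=7 / 5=1.40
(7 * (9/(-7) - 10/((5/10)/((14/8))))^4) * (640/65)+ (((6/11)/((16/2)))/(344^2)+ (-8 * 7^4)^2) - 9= 11339917536271784769/23217049856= 488430597.63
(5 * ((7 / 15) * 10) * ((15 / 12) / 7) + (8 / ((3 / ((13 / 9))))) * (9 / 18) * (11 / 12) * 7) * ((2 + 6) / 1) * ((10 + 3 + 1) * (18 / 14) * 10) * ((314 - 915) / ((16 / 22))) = -176976470 / 9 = -19664052.22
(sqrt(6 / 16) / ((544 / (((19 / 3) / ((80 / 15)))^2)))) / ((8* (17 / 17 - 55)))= -361* sqrt(6) / 240648192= -0.00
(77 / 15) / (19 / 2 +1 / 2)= 77 / 150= 0.51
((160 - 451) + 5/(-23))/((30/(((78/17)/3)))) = -5122/345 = -14.85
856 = 856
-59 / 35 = -1.69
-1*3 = -3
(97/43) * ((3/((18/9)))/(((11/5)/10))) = 7275/473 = 15.38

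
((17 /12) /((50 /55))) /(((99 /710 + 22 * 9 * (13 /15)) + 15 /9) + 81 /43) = 0.01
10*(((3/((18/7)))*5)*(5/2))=875/6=145.83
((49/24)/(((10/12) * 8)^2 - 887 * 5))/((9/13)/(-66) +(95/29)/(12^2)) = -1567566/41327045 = -0.04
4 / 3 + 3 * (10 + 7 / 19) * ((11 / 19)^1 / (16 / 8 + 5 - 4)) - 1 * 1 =6862 / 1083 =6.34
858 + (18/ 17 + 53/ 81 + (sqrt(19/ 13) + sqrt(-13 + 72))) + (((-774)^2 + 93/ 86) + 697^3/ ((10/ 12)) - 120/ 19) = sqrt(247)/ 13 + sqrt(59) + 4578005627137969/ 11250090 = 406930586.97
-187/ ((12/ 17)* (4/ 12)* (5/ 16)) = -12716/ 5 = -2543.20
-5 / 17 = -0.29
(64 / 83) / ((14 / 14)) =64 / 83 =0.77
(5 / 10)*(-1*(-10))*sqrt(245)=35*sqrt(5)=78.26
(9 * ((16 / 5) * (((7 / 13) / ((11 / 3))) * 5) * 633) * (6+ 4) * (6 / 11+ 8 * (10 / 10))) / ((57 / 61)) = 36586589760 / 29887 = 1224164.01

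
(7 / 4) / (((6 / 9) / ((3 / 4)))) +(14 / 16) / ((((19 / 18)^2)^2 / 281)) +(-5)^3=312877391 / 4170272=75.03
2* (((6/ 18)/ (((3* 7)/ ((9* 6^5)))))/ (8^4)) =243/ 448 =0.54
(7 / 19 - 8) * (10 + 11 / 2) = -4495 / 38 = -118.29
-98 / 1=-98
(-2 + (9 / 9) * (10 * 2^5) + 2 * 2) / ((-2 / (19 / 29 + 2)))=-12397 / 29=-427.48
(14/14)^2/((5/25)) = 5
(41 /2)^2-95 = 1301 /4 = 325.25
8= 8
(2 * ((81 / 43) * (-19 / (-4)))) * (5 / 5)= 1539 / 86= 17.90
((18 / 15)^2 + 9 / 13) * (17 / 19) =11781 / 6175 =1.91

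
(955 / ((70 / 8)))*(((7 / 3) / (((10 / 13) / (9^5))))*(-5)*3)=-293237334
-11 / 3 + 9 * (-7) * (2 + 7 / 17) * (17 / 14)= -1129 / 6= -188.17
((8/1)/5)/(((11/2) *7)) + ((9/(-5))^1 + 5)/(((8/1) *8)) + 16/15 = 5351/4620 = 1.16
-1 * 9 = -9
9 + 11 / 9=92 / 9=10.22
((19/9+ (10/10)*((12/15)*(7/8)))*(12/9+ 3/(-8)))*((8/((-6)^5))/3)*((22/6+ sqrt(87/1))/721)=-5819*sqrt(87)/4541261760-64009/13623785280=-0.00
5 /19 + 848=16117 /19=848.26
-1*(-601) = 601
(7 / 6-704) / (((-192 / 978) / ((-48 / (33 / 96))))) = -5498968 / 11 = -499906.18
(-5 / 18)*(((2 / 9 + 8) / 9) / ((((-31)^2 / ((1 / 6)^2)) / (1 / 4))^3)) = -185 / 1931902335935778816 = -0.00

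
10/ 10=1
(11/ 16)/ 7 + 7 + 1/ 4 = 823/ 112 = 7.35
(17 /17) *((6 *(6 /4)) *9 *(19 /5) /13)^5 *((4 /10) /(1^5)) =17267246737063398 /5801453125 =2976365.81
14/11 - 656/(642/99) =-117566/1177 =-99.89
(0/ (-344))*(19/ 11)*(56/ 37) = 0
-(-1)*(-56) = -56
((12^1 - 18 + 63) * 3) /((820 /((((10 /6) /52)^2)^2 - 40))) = -90020613817 /10791945216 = -8.34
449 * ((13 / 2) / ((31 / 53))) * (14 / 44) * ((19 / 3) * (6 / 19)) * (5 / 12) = 10827635 / 8184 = 1323.02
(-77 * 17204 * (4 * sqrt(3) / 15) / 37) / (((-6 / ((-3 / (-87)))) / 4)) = 10597664 * sqrt(3) / 48285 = 380.15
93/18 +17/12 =79/12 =6.58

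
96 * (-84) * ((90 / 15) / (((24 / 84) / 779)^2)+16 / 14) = -359677097280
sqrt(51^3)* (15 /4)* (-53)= -40545* sqrt(51) /4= -72387.30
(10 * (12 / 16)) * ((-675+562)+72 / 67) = -112485 / 134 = -839.44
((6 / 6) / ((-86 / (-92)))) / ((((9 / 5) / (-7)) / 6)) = -3220 / 129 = -24.96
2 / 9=0.22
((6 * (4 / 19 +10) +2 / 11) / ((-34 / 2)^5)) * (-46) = 590732 / 296750113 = 0.00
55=55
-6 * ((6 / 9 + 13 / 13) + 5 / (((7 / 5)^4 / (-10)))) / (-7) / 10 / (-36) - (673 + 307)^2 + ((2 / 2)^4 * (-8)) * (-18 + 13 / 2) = -581036259667 / 605052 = -960307.97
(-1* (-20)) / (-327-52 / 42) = -0.06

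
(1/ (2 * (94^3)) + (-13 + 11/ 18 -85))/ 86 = -1.13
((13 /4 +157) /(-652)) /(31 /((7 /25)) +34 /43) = -192941 /87532304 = -0.00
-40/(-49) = 40/49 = 0.82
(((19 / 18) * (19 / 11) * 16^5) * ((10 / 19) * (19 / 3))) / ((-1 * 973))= -1892679680 / 288981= -6549.50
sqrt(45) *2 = 6 *sqrt(5) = 13.42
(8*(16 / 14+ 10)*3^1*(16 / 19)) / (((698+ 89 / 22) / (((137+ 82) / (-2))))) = -72154368 / 2054185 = -35.13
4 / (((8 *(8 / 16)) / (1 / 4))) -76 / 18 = -143 / 36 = -3.97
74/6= 37/3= 12.33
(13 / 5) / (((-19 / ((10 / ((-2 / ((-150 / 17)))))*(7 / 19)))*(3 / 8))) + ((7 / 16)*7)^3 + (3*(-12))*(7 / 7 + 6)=-5761644791 / 25137152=-229.21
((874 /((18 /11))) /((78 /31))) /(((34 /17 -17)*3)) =-149017 /31590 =-4.72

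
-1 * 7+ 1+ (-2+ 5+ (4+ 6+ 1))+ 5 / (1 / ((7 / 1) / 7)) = 13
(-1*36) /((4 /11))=-99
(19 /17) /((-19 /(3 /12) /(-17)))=1 /4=0.25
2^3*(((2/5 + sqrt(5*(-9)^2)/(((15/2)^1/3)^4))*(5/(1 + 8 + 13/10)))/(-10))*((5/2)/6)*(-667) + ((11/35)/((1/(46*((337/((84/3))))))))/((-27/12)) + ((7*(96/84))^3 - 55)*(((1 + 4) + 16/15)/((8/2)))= 64032*sqrt(5)/2575 + 598633303/908460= 714.56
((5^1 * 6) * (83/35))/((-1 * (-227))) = 498/1589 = 0.31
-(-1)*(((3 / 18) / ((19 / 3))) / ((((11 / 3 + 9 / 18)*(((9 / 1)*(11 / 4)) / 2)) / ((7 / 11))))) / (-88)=-7 / 1896675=-0.00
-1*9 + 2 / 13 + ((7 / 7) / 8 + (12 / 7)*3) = -2605 / 728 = -3.58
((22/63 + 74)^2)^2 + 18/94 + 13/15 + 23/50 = 1131189667258043461/37019458350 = 30556623.94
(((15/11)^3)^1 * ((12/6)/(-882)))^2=140625/4253517961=0.00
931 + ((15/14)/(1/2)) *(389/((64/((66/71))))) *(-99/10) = 25800659/31808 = 811.14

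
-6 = -6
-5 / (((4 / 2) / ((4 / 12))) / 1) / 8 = -5 / 48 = -0.10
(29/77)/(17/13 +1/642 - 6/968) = 5324748/18422705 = 0.29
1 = 1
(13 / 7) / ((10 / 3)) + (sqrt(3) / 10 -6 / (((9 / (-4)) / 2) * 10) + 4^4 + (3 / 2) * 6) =sqrt(3) / 10 + 55879 / 210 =266.26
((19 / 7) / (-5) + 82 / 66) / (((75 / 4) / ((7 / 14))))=1616 / 86625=0.02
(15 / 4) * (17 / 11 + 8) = 1575 / 44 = 35.80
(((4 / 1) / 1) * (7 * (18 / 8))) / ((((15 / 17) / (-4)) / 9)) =-12852 / 5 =-2570.40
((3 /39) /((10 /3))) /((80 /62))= 93 /5200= 0.02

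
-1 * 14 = -14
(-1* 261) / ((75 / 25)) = -87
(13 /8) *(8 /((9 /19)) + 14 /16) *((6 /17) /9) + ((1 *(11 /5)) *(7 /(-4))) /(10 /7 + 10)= 583949 /734400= 0.80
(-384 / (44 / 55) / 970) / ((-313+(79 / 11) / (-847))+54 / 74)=5515664 / 3480733159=0.00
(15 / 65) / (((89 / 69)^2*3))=4761 / 102973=0.05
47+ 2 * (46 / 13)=703 / 13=54.08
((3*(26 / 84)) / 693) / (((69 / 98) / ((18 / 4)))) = 13 / 1518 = 0.01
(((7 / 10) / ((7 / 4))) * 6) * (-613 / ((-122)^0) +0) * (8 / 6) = -9808 / 5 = -1961.60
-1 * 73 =-73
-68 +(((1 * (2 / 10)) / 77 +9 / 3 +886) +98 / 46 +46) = 7696173 / 8855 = 869.13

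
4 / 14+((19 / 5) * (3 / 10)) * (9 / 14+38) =31037 / 700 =44.34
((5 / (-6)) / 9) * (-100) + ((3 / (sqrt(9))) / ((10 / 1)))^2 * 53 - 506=-496.21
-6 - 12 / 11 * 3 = -102 / 11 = -9.27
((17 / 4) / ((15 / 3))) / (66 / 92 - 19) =-391 / 8410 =-0.05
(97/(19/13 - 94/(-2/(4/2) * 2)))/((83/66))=13871/8715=1.59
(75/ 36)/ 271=0.01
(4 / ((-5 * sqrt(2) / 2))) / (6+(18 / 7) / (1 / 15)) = -7 * sqrt(2) / 390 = -0.03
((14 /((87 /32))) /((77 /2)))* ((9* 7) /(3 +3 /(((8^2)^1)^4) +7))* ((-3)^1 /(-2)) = 67645734912 /53519319997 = 1.26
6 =6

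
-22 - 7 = -29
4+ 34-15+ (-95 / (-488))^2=5486337 / 238144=23.04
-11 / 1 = -11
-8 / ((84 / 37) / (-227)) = 16798 / 21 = 799.90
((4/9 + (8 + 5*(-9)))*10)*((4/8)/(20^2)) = -329/720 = -0.46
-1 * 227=-227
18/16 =9/8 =1.12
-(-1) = 1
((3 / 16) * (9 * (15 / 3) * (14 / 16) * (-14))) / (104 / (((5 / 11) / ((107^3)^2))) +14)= -0.00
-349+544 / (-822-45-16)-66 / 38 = -5894648 / 16777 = -351.35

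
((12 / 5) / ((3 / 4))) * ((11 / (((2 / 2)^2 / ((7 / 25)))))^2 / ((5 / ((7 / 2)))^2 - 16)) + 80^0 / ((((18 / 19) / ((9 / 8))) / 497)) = 5027509781 / 8550000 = 588.01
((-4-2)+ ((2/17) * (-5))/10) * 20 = -2060/17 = -121.18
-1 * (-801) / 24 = 267 / 8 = 33.38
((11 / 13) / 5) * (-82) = -902 / 65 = -13.88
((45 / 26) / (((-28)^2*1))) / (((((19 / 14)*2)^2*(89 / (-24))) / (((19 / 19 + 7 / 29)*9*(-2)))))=21870 / 12112633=0.00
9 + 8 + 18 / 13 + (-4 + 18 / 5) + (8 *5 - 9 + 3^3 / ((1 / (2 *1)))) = 6694 / 65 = 102.98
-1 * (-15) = 15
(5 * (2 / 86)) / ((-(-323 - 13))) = 5 / 14448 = 0.00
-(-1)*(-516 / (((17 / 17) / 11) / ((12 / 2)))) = -34056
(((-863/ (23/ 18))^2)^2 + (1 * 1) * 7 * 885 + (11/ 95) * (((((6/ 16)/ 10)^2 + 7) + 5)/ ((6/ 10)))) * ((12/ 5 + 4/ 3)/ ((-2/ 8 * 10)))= -49563826855536077769671/ 159509370000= -310726741980.96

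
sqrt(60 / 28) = sqrt(105) / 7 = 1.46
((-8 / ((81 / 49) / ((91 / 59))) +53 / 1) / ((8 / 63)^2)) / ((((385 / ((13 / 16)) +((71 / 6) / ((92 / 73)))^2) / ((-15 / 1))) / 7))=-69297208528275 / 131345917823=-527.59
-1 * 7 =-7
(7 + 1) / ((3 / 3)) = 8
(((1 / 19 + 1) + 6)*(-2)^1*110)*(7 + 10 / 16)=-224785 / 19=-11830.79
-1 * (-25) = 25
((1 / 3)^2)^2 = 1 / 81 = 0.01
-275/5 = -55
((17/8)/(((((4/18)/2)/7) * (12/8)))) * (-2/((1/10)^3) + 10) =-355215/2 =-177607.50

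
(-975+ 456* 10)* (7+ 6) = 46605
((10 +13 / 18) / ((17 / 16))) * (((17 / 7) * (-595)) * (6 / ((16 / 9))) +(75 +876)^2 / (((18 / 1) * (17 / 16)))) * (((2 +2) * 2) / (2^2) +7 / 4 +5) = 3745013.16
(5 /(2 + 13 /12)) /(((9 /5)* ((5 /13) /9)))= 780 /37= 21.08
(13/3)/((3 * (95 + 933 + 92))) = 13/10080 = 0.00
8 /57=0.14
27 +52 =79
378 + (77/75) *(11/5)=142597/375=380.26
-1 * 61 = -61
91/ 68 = 1.34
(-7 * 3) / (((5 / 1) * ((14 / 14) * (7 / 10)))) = -6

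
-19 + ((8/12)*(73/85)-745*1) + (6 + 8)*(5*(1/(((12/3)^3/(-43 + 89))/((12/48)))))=-12253861/16320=-750.85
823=823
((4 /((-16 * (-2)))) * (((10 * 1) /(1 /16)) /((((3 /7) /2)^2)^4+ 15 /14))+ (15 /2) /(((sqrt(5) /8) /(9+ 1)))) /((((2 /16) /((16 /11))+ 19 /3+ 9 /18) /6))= 22668119900160 /1400424211499+ 276480 * sqrt(5) /2657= 248.87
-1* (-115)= 115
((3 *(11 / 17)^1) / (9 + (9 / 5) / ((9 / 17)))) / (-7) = -165 / 7378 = -0.02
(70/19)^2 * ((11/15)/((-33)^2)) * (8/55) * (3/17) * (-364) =-570752/6683193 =-0.09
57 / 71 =0.80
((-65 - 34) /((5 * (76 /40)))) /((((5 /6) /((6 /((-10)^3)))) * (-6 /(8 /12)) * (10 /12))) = -594 /59375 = -0.01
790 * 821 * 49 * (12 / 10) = 38137092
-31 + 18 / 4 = -53 / 2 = -26.50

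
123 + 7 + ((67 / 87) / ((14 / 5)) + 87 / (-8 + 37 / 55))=58117895 / 490854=118.40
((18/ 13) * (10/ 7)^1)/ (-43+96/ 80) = -900/ 19019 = -0.05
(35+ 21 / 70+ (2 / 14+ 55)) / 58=6331 / 4060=1.56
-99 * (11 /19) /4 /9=-121 /76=-1.59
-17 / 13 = -1.31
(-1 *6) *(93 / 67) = -8.33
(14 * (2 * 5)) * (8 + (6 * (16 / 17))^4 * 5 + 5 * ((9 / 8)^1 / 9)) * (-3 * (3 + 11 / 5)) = -929059728597 / 83521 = -11123666.25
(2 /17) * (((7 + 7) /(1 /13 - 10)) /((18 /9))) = -182 /2193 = -0.08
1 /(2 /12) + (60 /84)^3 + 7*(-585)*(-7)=9834278 /343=28671.36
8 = 8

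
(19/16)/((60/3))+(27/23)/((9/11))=10997/7360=1.49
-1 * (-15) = 15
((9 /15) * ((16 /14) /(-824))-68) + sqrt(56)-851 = -3312998 /3605 + 2 * sqrt(14) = -911.52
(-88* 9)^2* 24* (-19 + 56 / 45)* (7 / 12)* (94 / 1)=-73284228864 / 5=-14656845772.80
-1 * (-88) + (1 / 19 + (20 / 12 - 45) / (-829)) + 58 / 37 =156779851 / 1748361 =89.67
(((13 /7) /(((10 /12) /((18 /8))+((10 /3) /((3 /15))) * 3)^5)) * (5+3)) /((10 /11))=2051893701 /40710139904000000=0.00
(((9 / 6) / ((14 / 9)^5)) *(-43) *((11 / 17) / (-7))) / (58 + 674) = 0.00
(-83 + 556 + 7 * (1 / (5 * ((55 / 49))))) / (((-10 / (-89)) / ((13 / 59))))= 75446813 / 81125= 930.01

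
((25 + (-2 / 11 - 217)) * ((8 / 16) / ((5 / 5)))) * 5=-5285 / 11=-480.45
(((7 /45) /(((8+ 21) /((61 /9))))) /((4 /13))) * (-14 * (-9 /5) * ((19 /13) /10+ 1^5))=445361 /130500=3.41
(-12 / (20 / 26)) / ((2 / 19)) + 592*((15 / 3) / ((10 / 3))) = 3699 / 5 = 739.80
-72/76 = -18/19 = -0.95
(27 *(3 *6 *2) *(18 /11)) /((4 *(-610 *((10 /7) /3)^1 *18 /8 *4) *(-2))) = 5103 /67100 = 0.08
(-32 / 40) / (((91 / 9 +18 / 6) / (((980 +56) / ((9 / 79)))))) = -163688 / 295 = -554.87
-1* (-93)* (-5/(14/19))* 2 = -8835/7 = -1262.14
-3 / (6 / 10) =-5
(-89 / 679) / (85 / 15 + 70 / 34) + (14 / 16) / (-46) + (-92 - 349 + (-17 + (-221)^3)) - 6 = -531348318322317 / 49224784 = -10794325.04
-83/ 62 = -1.34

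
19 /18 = 1.06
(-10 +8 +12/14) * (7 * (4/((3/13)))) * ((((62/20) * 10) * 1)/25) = -171.95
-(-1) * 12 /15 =4 /5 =0.80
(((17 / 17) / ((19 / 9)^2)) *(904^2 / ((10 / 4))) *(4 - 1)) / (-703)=-313.00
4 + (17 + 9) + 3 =33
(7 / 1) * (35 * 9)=2205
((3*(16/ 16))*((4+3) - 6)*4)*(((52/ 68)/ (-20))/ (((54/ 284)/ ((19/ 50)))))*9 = -17537/ 2125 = -8.25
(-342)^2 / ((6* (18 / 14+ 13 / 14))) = 8803.74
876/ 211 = 4.15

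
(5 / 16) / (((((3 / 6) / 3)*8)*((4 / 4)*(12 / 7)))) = 35 / 256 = 0.14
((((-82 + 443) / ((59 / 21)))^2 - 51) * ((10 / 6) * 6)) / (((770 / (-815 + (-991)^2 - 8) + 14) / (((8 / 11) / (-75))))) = -29984120154528 / 263028192581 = -114.00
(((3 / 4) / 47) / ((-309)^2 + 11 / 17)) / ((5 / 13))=663 / 1525796720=0.00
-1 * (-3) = 3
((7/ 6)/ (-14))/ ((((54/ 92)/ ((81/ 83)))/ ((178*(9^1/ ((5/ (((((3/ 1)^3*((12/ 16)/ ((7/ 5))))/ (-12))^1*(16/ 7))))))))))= 497421/ 4067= 122.31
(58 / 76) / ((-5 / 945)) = -144.24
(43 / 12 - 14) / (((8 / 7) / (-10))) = 4375 / 48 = 91.15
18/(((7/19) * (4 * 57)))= 3/14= 0.21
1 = 1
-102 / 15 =-34 / 5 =-6.80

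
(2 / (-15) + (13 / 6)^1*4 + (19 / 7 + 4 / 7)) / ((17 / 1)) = 73 / 105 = 0.70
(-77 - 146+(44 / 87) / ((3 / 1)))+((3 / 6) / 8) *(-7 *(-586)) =70039 / 2088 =33.54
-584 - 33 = -617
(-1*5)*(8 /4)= -10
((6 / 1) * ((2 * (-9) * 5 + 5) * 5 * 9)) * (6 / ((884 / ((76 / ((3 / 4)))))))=-205200 / 13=-15784.62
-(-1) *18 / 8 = 9 / 4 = 2.25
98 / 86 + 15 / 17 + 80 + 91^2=6113369 / 731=8363.02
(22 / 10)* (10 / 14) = 11 / 7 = 1.57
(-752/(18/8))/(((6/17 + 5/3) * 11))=-51136/3399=-15.04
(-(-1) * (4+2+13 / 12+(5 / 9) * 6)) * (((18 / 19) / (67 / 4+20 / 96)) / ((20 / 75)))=16875 / 7733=2.18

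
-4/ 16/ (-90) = 0.00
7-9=-2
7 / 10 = 0.70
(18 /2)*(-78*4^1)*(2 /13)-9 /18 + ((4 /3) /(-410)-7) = -540589 /1230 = -439.50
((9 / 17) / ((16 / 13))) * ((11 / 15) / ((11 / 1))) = 39 / 1360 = 0.03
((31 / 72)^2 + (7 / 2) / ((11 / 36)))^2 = 440570700025 / 3251736576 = 135.49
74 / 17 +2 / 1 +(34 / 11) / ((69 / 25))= 96422 / 12903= 7.47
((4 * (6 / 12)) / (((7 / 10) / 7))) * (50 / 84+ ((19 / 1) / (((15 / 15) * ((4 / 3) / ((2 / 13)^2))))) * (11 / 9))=71510 / 3549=20.15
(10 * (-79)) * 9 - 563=-7673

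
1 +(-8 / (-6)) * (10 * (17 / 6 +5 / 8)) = 424 / 9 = 47.11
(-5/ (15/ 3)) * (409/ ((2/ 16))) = -3272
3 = 3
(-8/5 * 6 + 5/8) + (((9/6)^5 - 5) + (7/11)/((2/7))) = -7311/1760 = -4.15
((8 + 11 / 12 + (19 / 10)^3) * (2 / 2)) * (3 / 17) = 47327 / 17000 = 2.78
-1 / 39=-0.03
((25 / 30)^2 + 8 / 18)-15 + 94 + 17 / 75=72329 / 900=80.37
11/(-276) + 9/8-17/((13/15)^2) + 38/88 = -21668741/1026168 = -21.12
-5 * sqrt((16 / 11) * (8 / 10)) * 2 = -10.79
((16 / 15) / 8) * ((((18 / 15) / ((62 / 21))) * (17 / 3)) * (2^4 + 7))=5474 / 775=7.06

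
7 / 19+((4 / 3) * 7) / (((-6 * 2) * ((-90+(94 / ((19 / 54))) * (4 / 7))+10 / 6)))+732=1071451226 / 1463019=732.36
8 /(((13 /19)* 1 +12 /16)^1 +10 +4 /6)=1824 /2759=0.66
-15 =-15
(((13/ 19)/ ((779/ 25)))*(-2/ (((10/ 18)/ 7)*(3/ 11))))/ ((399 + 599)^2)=-15015/ 7370927602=-0.00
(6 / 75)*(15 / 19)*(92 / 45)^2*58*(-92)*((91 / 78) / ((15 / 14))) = -4426062592 / 2885625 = -1533.83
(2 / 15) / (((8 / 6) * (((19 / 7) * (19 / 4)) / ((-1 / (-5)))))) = 14 / 9025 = 0.00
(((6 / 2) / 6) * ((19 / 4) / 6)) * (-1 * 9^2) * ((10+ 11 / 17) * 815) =-75675195 / 272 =-278217.63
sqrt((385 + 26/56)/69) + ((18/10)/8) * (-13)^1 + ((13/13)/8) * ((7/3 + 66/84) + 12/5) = -751/336 + sqrt(5213019)/966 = 0.13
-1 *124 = -124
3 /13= 0.23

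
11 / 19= 0.58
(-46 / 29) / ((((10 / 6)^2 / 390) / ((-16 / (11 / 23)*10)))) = 23766912 / 319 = 74504.43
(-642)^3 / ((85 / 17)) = -264609288 / 5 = -52921857.60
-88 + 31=-57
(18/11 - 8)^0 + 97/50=147/50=2.94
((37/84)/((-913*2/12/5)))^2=34225/163379524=0.00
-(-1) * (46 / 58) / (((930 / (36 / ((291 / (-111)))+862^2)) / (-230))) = -145740.83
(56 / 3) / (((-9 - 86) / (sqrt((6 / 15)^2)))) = -112 / 1425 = -0.08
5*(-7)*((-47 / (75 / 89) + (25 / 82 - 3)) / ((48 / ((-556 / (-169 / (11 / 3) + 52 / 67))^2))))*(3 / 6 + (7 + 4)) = 86793888947504387 / 1175907702060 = 73810.12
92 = 92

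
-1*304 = -304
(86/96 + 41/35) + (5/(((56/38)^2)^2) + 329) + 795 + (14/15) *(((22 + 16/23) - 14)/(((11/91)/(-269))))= -16933.79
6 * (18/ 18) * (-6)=-36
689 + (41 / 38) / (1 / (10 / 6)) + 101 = 90265 / 114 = 791.80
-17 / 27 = -0.63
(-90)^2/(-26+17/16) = -43200/133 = -324.81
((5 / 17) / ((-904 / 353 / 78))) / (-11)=68835 / 84524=0.81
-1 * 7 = -7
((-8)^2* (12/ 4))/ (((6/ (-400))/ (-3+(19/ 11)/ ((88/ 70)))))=2518400/ 121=20813.22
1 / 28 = 0.04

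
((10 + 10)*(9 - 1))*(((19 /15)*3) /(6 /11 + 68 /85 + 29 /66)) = 10560 /31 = 340.65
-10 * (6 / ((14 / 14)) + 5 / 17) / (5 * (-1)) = 214 / 17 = 12.59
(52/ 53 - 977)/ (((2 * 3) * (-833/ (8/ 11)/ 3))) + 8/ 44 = 0.61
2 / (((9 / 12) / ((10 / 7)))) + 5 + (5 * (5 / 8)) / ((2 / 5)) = 5585 / 336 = 16.62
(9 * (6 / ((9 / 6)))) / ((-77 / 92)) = -3312 / 77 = -43.01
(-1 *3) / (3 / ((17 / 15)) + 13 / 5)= -255 / 446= -0.57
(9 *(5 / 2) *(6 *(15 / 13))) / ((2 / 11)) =22275 / 26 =856.73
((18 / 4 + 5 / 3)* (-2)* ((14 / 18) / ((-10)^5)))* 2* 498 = 21497 / 225000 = 0.10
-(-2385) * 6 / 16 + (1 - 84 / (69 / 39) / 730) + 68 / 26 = 783960661 / 873080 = 897.93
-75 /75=-1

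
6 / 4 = 3 / 2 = 1.50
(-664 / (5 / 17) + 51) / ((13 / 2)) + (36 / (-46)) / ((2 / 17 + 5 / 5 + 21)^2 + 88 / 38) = -9131509693 / 26898638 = -339.48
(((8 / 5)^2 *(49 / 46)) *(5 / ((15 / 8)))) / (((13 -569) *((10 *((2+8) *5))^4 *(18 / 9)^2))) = -49 / 936621093750000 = -0.00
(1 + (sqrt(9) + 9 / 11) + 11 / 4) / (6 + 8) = 333 / 616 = 0.54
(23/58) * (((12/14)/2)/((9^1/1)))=23/1218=0.02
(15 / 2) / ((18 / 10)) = 25 / 6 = 4.17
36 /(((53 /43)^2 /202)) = 13445928 /2809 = 4786.73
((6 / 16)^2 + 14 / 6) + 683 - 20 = 127771 / 192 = 665.47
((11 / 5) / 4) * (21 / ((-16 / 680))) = -3927 / 8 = -490.88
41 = 41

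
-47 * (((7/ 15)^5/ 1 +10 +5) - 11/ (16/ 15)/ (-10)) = -754.51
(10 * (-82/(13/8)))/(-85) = 1312/221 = 5.94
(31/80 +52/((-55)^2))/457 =19587/22118800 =0.00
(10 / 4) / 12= 5 / 24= 0.21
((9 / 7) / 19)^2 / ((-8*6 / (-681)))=18387 / 283024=0.06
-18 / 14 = -9 / 7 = -1.29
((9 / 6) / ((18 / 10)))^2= 25 / 36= 0.69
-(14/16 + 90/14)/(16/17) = -6953/896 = -7.76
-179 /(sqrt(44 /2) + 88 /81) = 57996 /6209 - 1174419 * sqrt(22) /136598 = -30.99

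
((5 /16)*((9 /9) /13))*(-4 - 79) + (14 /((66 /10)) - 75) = -513935 /6864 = -74.87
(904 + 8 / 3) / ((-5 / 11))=-5984 / 3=-1994.67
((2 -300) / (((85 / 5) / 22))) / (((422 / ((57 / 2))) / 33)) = -3082959 / 3587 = -859.48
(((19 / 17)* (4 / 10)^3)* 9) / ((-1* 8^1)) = -171 / 2125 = -0.08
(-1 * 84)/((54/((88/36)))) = -308/81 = -3.80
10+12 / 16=43 / 4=10.75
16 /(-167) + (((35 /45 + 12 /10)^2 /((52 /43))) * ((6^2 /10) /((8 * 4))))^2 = 5356201402703 /146308032000000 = 0.04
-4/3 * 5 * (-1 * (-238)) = -4760/3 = -1586.67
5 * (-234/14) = -585/7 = -83.57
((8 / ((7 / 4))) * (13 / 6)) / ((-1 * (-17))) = 208 / 357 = 0.58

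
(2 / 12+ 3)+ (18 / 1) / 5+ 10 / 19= 7.29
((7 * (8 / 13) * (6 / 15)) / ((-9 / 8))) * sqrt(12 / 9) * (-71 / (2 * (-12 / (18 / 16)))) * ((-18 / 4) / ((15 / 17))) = 16898 * sqrt(3) / 975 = 30.02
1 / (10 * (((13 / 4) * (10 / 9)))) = 9 / 325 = 0.03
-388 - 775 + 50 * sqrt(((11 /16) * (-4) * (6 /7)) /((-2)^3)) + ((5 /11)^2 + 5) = -1130.65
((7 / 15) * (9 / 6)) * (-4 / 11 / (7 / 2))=-4 / 55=-0.07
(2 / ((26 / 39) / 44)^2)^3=661231600128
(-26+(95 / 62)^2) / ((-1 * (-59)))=-1541 / 3844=-0.40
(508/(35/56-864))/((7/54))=-219456/48349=-4.54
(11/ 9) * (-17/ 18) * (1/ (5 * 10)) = -187/ 8100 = -0.02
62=62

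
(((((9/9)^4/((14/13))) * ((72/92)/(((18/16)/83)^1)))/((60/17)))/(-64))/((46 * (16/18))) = -55029/9479680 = -0.01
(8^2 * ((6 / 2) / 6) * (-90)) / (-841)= 2880 / 841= 3.42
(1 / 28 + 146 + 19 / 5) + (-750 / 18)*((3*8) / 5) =-7023 / 140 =-50.16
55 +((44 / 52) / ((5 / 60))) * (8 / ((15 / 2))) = 4279 / 65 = 65.83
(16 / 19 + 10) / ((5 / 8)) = 17.35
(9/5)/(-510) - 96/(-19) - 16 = -10.95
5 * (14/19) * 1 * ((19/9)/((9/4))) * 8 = 2240/81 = 27.65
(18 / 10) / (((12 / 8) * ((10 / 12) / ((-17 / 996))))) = -51 / 2075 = -0.02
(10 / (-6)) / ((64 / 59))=-295 / 192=-1.54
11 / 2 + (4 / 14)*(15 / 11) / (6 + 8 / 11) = 2879 / 518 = 5.56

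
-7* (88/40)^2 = -847/25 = -33.88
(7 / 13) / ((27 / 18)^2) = 28 / 117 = 0.24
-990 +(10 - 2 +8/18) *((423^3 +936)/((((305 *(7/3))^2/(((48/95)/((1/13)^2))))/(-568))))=-1394985734690742/22791125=-61207410.11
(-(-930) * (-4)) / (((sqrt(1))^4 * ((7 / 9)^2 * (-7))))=301320 / 343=878.48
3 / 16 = 0.19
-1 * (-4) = 4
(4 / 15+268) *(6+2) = 32192 / 15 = 2146.13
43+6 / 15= 43.40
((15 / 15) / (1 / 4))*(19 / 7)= 10.86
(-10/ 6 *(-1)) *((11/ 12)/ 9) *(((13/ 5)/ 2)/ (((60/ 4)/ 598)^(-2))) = 275/ 1980576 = 0.00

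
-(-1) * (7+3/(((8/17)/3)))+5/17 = 3593/136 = 26.42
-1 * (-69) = 69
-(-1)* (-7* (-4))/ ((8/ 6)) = 21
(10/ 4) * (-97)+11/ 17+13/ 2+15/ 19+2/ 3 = -226646/ 969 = -233.90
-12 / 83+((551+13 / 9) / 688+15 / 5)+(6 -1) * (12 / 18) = 898325 / 128484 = 6.99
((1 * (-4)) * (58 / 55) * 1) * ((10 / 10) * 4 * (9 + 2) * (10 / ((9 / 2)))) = -3712 / 9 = -412.44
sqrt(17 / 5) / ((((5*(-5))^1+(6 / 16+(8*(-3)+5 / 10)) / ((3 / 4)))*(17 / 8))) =-48*sqrt(85) / 28475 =-0.02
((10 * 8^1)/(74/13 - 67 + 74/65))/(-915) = 1040/715713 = 0.00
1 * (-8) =-8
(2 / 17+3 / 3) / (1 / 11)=209 / 17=12.29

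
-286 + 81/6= -545/2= -272.50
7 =7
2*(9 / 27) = 2 / 3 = 0.67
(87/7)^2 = 7569/49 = 154.47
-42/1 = -42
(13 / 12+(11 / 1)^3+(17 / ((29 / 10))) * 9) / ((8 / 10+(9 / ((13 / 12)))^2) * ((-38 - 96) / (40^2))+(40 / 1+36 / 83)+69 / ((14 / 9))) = 17.54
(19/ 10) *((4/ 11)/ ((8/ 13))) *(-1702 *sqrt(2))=-210197 *sqrt(2)/ 110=-2702.39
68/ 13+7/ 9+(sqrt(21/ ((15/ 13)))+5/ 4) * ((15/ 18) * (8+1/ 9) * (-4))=-146 * sqrt(455)/ 27 - 19507/ 702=-143.13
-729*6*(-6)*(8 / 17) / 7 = 209952 / 119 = 1764.30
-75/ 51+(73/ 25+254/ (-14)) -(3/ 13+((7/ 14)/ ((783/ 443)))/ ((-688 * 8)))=-5641670402591/ 333350035200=-16.92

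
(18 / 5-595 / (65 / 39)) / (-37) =1767 / 185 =9.55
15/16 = 0.94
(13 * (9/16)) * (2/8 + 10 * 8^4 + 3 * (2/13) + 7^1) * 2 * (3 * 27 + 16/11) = 49402870.24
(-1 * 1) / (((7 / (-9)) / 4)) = 36 / 7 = 5.14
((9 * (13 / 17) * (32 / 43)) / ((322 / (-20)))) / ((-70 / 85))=18720 / 48461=0.39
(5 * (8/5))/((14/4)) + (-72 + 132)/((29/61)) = 26084/203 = 128.49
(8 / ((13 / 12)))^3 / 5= 884736 / 10985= 80.54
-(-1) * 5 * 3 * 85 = 1275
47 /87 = 0.54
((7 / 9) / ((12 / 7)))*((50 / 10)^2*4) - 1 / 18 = 2447 / 54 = 45.31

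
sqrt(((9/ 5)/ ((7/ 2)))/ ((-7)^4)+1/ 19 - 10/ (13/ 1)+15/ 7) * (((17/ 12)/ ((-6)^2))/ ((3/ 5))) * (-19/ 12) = -17 * sqrt(7110218570)/ 11557728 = -0.12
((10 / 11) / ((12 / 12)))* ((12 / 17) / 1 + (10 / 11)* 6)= 11520 / 2057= 5.60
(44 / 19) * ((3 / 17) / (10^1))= 66 / 1615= 0.04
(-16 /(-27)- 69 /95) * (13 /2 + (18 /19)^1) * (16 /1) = -776552 /48735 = -15.93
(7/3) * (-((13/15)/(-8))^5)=2599051/74649600000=0.00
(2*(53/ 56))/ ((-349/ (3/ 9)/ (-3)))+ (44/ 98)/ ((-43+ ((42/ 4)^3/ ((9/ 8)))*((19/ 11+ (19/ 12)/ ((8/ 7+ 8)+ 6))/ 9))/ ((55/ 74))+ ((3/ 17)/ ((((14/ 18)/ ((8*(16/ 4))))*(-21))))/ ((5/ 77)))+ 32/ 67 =9537522505007725/ 19661371914707404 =0.49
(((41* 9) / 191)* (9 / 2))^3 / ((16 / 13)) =476156787093 / 891887488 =533.88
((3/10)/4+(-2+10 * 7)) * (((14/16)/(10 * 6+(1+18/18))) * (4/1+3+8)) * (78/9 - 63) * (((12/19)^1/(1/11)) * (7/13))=-717703833/245024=-2929.12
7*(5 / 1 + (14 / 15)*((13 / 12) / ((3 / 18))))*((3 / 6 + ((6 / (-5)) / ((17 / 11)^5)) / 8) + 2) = 192.35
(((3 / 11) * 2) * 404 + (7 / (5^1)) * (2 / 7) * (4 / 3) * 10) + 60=285.70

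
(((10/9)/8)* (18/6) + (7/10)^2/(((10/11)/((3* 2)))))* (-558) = -2037.07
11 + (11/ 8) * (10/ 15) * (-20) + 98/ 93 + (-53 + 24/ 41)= -223801/ 3813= -58.69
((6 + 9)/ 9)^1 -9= -22/ 3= -7.33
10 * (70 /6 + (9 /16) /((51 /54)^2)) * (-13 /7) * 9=-8316165 /4046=-2055.40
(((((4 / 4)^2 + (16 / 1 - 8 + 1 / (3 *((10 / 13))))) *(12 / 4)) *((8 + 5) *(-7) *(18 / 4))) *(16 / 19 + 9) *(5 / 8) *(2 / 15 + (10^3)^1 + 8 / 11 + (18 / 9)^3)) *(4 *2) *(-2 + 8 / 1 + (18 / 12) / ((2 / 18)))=-4263317958627 / 380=-11219257785.86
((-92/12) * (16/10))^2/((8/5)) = 4232/45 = 94.04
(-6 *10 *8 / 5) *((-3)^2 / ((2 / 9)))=-3888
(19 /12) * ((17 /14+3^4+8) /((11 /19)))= 151981 /616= 246.72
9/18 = 1/2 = 0.50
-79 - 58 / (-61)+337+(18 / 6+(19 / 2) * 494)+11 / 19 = 5743459 / 1159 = 4955.53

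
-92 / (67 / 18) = -1656 / 67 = -24.72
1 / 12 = 0.08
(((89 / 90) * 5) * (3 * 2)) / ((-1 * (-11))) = 89 / 33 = 2.70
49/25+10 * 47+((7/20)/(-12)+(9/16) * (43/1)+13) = 305471/600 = 509.12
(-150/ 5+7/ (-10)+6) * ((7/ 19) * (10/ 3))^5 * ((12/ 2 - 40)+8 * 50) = -266559020000/ 10556001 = -25251.89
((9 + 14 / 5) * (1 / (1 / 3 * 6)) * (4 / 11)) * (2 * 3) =708 / 55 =12.87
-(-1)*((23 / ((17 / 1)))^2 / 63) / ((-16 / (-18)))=529 / 16184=0.03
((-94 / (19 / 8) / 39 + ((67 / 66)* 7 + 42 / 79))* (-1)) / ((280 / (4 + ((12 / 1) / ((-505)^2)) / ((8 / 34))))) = -158203255001 / 1672037749200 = -0.09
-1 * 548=-548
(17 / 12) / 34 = 0.04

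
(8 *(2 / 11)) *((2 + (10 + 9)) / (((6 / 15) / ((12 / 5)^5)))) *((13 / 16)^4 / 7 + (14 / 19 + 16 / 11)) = 31504123557 / 2299000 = 13703.40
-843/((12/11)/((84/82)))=-64911/82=-791.60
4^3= 64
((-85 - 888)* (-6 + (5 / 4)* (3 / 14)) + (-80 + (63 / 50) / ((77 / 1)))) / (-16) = -12094261 / 35200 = -343.59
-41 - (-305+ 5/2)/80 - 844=-28199/32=-881.22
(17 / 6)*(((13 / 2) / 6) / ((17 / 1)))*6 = 13 / 12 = 1.08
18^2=324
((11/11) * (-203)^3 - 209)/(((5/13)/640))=-13920418304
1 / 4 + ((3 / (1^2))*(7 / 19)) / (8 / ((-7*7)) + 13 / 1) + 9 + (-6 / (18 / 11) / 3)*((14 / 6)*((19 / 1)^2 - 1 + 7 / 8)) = -2632594987 / 2581416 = -1019.83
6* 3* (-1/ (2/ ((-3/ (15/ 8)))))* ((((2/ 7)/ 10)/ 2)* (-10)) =-72/ 35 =-2.06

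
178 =178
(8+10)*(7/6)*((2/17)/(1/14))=588/17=34.59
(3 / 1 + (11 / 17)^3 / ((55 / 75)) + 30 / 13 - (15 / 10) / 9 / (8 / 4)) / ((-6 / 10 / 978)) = -3494096525 / 383214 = -9117.87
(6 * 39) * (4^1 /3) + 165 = 477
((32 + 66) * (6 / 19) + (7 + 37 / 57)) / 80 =55 / 114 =0.48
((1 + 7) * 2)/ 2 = 8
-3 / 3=-1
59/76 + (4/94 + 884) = 3160573/3572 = 884.82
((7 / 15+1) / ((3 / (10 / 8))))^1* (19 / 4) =209 / 72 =2.90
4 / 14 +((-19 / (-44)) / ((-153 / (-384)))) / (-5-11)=856 / 3927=0.22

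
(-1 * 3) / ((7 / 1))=-3 / 7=-0.43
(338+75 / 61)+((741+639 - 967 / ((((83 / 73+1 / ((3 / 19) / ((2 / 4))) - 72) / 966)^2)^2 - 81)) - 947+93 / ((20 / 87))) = 752936625771784823762652257253 / 633402340163388049592957900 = 1188.72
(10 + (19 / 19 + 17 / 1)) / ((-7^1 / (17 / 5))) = -68 / 5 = -13.60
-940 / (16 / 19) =-4465 / 4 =-1116.25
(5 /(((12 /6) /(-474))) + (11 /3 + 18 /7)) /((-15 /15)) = 24754 /21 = 1178.76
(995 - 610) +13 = 398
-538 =-538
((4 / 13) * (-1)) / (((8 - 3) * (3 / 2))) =-8 / 195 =-0.04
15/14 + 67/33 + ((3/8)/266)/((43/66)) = 669473/215688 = 3.10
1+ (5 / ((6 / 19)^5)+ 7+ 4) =12473807 / 7776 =1604.14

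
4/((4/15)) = 15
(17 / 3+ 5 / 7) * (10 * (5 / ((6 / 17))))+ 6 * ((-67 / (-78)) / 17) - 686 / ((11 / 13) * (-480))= 11100044699 / 12252240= 905.96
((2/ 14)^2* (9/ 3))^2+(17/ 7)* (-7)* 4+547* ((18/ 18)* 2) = 2463435/ 2401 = 1026.00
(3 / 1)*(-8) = -24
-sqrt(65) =-8.06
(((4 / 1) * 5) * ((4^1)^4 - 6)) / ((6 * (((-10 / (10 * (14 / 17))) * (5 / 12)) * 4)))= -7000 / 17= -411.76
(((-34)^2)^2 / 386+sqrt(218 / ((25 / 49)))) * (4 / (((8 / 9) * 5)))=63 * sqrt(218) / 50+3006756 / 965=3134.41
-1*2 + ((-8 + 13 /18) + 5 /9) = -157 /18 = -8.72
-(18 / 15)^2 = -36 / 25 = -1.44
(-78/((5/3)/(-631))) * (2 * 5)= 295308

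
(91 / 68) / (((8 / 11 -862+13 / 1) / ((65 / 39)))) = -0.00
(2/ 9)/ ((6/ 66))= 22/ 9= 2.44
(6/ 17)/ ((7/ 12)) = 72/ 119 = 0.61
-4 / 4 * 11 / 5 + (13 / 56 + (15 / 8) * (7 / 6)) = 0.22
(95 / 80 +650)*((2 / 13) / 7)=14.31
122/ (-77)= -122/ 77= -1.58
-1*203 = -203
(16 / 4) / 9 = 4 / 9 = 0.44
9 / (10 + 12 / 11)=99 / 122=0.81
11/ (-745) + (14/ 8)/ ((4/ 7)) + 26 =346249/ 11920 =29.05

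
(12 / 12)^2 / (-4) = -1 / 4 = -0.25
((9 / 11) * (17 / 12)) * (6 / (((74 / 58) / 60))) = 133110 / 407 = 327.05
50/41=1.22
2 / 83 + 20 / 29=1718 / 2407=0.71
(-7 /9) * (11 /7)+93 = 826 /9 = 91.78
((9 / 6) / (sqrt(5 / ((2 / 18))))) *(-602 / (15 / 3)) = -301 *sqrt(5) / 25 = -26.92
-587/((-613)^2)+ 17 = 6387486/375769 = 17.00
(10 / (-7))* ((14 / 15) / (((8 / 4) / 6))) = -4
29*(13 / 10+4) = 1537 / 10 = 153.70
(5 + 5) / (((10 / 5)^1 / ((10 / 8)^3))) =625 / 64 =9.77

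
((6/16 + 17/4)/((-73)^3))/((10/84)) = -777/7780340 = -0.00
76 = 76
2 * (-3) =-6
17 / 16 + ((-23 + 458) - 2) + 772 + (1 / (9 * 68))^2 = 225861737 / 187272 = 1206.06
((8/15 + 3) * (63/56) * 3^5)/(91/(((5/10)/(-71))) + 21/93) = -399249/5341000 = -0.07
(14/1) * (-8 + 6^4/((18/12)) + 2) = 12012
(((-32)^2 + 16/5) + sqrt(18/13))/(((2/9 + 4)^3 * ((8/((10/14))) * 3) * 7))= 3645 * sqrt(26)/279627712 + 78003/1344364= 0.06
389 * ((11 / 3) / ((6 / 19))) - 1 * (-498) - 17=89959 / 18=4997.72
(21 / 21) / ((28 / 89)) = 89 / 28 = 3.18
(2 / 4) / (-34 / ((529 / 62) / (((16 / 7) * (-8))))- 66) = 3703 / 50852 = 0.07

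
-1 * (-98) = 98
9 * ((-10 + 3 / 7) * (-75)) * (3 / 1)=135675 / 7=19382.14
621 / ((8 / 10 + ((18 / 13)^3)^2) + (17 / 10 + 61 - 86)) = -666099642 / 16575773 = -40.19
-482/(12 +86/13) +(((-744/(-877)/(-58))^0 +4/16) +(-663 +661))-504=-256831/484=-530.64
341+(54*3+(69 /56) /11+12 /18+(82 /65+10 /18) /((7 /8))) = 182290037 /360360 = 505.86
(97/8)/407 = 97/3256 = 0.03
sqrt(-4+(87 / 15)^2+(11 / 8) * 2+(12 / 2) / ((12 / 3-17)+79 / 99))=4 * sqrt(1136426) / 755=5.65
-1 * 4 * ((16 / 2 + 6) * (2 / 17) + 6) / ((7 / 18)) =-9360 / 119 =-78.66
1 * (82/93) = 82/93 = 0.88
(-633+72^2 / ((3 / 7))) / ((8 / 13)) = 149019 / 8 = 18627.38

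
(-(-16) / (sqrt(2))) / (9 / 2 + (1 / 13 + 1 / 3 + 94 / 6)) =208 * sqrt(2) / 535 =0.55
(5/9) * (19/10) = 19/18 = 1.06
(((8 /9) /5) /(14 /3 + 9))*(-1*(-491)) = 3928 /615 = 6.39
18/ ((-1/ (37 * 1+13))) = -900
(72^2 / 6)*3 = 2592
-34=-34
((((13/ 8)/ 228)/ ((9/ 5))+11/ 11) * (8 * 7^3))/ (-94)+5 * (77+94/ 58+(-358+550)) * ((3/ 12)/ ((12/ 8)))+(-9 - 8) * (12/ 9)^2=928495397/ 5593752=165.99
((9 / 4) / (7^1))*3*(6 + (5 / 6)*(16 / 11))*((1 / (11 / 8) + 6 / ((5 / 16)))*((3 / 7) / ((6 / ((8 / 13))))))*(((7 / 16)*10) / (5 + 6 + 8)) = 41922 / 29887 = 1.40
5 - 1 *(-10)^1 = 15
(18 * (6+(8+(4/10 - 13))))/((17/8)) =1008/85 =11.86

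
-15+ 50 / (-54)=-430 / 27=-15.93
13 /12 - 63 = -743 /12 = -61.92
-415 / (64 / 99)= -41085 / 64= -641.95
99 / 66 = 3 / 2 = 1.50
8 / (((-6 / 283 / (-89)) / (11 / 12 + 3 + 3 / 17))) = 21031145 / 153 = 137458.46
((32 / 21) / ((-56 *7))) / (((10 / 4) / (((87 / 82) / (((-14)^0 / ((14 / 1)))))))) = -232 / 10045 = -0.02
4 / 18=2 / 9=0.22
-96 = -96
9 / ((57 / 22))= 66 / 19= 3.47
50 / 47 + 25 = 26.06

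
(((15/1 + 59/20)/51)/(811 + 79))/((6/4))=359/1361700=0.00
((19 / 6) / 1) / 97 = 19 / 582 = 0.03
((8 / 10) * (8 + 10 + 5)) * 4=368 / 5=73.60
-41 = -41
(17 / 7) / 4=17 / 28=0.61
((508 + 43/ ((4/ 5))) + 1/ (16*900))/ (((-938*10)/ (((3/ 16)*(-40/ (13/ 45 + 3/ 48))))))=1.28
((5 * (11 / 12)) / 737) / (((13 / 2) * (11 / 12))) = 10 / 9581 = 0.00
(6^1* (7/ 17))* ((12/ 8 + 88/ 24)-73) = -2849/ 17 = -167.59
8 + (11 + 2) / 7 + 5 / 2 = 173 / 14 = 12.36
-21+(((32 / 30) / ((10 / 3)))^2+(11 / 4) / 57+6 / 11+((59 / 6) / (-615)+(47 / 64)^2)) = -3905275627951 / 197429760000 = -19.78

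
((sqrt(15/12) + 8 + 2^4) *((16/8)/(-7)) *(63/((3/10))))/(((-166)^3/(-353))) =-63540/571787-5295 *sqrt(5)/2287148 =-0.12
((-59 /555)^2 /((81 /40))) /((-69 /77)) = -2144296 /344310345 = -0.01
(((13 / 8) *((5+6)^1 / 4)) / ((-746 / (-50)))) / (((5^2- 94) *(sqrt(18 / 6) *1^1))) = -3575 *sqrt(3) / 2470752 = -0.00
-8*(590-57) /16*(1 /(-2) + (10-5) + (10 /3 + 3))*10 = -173225 /6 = -28870.83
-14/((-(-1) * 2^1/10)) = -70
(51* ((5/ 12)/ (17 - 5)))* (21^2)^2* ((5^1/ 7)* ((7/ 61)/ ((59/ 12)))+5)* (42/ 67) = 2089255900725/ 1929064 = 1083041.26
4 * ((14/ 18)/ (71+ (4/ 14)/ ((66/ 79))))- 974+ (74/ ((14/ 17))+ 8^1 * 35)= -52266667/ 86520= -604.10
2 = 2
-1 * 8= -8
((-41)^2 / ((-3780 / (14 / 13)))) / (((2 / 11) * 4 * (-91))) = 18491 / 2555280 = 0.01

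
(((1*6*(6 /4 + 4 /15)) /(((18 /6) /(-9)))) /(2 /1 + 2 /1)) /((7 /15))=-477 /28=-17.04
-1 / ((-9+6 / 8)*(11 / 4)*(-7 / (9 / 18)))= -8 / 2541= -0.00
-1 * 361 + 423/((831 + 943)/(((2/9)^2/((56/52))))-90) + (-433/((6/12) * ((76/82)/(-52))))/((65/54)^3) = 615320530687068/22377057625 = 27497.83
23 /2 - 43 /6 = 13 /3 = 4.33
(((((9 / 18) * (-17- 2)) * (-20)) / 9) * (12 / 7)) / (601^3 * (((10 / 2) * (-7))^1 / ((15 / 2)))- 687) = -152 / 4254806185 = -0.00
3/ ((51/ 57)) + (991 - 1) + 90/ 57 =321363/ 323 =994.93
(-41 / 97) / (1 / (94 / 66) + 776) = -0.00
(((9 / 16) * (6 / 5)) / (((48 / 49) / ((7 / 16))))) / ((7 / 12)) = 1323 / 2560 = 0.52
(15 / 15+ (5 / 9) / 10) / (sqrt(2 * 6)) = 19 * sqrt(3) / 108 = 0.30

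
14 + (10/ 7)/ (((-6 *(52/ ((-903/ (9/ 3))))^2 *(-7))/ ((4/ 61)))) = 1741157/ 123708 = 14.07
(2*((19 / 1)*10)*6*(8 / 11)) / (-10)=-1824 / 11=-165.82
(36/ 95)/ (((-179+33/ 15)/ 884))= -1.89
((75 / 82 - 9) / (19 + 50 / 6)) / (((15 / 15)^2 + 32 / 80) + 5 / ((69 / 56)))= -686205 / 12661292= -0.05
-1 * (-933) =933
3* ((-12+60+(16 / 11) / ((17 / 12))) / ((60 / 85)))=2292 / 11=208.36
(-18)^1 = -18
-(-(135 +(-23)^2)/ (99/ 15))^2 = -11022400/ 1089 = -10121.58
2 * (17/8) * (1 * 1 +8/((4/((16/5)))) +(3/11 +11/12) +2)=118813/2640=45.00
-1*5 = -5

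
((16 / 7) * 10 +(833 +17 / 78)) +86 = 514373 / 546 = 942.08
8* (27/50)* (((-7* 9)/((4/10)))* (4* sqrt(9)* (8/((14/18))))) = -419904/5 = -83980.80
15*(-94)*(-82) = 115620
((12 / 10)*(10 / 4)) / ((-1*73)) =-3 / 73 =-0.04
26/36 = 13/18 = 0.72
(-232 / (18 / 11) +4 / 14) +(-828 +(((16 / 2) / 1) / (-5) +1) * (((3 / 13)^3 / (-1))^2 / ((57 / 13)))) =-2154394262057 / 2222188605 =-969.49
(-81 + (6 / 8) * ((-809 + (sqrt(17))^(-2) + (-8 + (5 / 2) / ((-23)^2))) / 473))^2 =7842636303985791441 / 1158007686958144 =6772.53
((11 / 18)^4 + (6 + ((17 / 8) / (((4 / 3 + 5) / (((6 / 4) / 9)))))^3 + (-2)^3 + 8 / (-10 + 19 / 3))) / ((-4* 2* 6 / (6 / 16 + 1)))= 8195933130757 / 70781866868736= 0.12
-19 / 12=-1.58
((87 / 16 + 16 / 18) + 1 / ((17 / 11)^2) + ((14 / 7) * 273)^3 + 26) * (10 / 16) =33869466408475 / 332928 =101732105.47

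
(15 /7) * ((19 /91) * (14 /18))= 95 /273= 0.35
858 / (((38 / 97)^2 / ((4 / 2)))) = 4036461 / 361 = 11181.33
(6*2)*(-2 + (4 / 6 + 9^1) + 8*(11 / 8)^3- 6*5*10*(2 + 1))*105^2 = -115304273.44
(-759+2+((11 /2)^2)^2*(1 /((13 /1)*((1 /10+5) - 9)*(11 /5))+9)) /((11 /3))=60599549 /29744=2037.37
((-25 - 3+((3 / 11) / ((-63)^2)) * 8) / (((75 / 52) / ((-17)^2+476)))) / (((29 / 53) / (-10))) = 38182131104 / 140679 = 271413.15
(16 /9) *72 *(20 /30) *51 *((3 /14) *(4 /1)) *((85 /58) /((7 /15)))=16646400 /1421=11714.57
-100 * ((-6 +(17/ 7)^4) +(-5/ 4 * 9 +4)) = -5170775/ 2401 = -2153.59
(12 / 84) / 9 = 1 / 63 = 0.02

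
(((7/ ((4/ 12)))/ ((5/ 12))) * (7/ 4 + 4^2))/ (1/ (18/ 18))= 4473/ 5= 894.60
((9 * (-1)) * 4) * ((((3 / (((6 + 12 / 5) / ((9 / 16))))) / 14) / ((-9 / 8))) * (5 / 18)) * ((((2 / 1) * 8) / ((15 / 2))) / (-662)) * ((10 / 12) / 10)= -5 / 145971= -0.00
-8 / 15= -0.53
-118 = -118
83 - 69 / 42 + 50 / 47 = 54233 / 658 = 82.42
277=277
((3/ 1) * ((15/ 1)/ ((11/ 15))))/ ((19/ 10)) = 6750/ 209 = 32.30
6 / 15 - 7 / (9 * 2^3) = 109 / 360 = 0.30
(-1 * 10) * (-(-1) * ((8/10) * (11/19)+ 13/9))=-3262/171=-19.08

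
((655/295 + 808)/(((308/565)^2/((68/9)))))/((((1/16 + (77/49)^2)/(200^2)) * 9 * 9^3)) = 8301392495200000/167355671967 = 49603.29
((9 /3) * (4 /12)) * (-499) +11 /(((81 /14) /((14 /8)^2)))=-319579 /648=-493.18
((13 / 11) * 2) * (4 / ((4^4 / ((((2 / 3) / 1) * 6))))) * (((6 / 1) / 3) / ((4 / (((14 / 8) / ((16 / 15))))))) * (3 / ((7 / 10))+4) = 5655 / 5632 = 1.00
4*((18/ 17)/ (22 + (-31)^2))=72/ 16711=0.00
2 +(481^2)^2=53527912323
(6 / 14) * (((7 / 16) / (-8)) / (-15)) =1 / 640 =0.00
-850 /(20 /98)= -4165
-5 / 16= -0.31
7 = 7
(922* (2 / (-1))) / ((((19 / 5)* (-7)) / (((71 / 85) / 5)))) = 130924 / 11305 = 11.58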